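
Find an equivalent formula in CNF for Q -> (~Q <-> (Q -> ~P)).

Q -> (~Q <-> (Q -> ~P))
≡ ~Q | (~Q <-> (Q -> ~P))   (eliminate ->)
≡ ~Q | ((~Q -> (Q -> ~P)) & ((Q -> ~P) -> ~Q))   (eliminate <->)
≡ ~Q | ((~~Q | (Q -> ~P)) & ((Q -> ~P) -> ~Q))   (eliminate ->)
≡ ~Q | ((~~Q | ~Q | ~P) & ((Q -> ~P) -> ~Q))   (eliminate ->)
≡ ~Q | ((~~Q | ~Q | ~P) & (~(Q -> ~P) | ~Q))   (eliminate ->)
≡ ~Q | ((~~Q | ~Q | ~P) & (~(~Q | ~P) | ~Q))   (eliminate ->)
≡ ~Q | ((Q | ~Q | ~P) & (~(~Q | ~P) | ~Q))   (double negation)
≡ ~Q | ((Q | ~Q | ~P) & ((~~Q & ~~P) | ~Q))   (De Morgan)
≡ ~Q | ((Q | ~Q | ~P) & ((Q & ~~P) | ~Q))   (double negation)
≡ ~Q | ((Q | ~Q | ~P) & ((Q & P) | ~Q))   (double negation)
≡ (~Q | Q | ~Q | ~P) & (~Q | Q | ~Q) & (~Q | P | ~Q)   (distribute | over &)
≡ ~Q | P   (simplify)

~Q | P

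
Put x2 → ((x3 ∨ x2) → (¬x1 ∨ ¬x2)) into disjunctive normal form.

¬x2 ∨ ¬x1

x2 → ((x3 ∨ x2) → (¬x1 ∨ ¬x2))
≡ ¬x2 ∨ ((x3 ∨ x2) → (¬x1 ∨ ¬x2))   — eliminate →
≡ ¬x2 ∨ ¬(x3 ∨ x2) ∨ ¬x1 ∨ ¬x2   — eliminate →
≡ ¬x2 ∨ (¬x3 ∧ ¬x2) ∨ ¬x1 ∨ ¬x2   — De Morgan
≡ ¬x2 ∨ ¬x1   — simplify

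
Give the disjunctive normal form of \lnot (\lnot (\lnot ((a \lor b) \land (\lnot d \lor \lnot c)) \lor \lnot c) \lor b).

\lnot (\lnot (\lnot ((a \lor b) \land (\lnot d \lor \lnot c)) \lor \lnot c) \lor b)
≡ \lnot \lnot (\lnot ((a \lor b) \land (\lnot d \lor \lnot c)) \lor \lnot c) \land \lnot b   [De Morgan]
≡ (\lnot ((a \lor b) \land (\lnot d \lor \lnot c)) \lor \lnot c) \land \lnot b   [double negation]
≡ (\lnot (a \lor b) \lor \lnot (\lnot d \lor \lnot c) \lor \lnot c) \land \lnot b   [De Morgan]
≡ ((\lnot a \land \lnot b) \lor \lnot (\lnot d \lor \lnot c) \lor \lnot c) \land \lnot b   [De Morgan]
≡ ((\lnot a \land \lnot b) \lor (\lnot \lnot d \land \lnot \lnot c) \lor \lnot c) \land \lnot b   [De Morgan]
≡ ((\lnot a \land \lnot b) \lor (d \land \lnot \lnot c) \lor \lnot c) \land \lnot b   [double negation]
≡ ((\lnot a \land \lnot b) \lor (d \land c) \lor \lnot c) \land \lnot b   [double negation]
≡ (\lnot a \land \lnot b \land \lnot b) \lor (d \land c \land \lnot b) \lor (\lnot c \land \lnot b)   [distribute \land over \lor]
≡ (\lnot a \land \lnot b) \lor (d \land c \land \lnot b) \lor (\lnot c \land \lnot b)   [simplify]

(\lnot a \land \lnot b) \lor (d \land c \land \lnot b) \lor (\lnot c \land \lnot b)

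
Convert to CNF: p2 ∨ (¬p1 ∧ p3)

p2 ∨ (¬p1 ∧ p3)
⇔ (p2 ∨ ¬p1) ∧ (p2 ∨ p3)   (distribute ∨ over ∧)

(p2 ∨ ¬p1) ∧ (p2 ∨ p3)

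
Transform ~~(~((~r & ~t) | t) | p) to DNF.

~~(~((~r & ~t) | t) | p)
= ~((~r & ~t) | t) | p   [double negation]
= (~(~r & ~t) & ~t) | p   [De Morgan]
= ((~~r | ~~t) & ~t) | p   [De Morgan]
= ((r | ~~t) & ~t) | p   [double negation]
= ((r | t) & ~t) | p   [double negation]
= (r & ~t) | (t & ~t) | p   [distribute & over |]
= (r & ~t) | p   [simplify]

(r & ~t) | p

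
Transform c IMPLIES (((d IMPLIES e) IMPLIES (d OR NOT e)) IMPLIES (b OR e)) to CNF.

NOT c OR e OR b

c IMPLIES (((d IMPLIES e) IMPLIES (d OR NOT e)) IMPLIES (b OR e))
= NOT c OR (((d IMPLIES e) IMPLIES (d OR NOT e)) IMPLIES (b OR e))   [eliminate IMPLIES]
= NOT c OR NOT ((d IMPLIES e) IMPLIES (d OR NOT e)) OR b OR e   [eliminate IMPLIES]
= NOT c OR NOT (NOT (d IMPLIES e) OR d OR NOT e) OR b OR e   [eliminate IMPLIES]
= NOT c OR NOT (NOT (NOT d OR e) OR d OR NOT e) OR b OR e   [eliminate IMPLIES]
= NOT c OR (NOT NOT (NOT d OR e) AND NOT d AND NOT NOT e) OR b OR e   [De Morgan]
= NOT c OR ((NOT d OR e) AND NOT d AND NOT NOT e) OR b OR e   [double negation]
= NOT c OR ((NOT d OR e) AND NOT d AND e) OR b OR e   [double negation]
= (NOT c OR NOT d OR e OR b OR e) AND (NOT c OR NOT d OR b OR e) AND (NOT c OR e OR b OR e)   [distribute OR over AND]
= NOT c OR e OR b   [simplify]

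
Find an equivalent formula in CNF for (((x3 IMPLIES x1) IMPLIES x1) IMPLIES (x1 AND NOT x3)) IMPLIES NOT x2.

(x3 OR x1 OR NOT x2) AND (NOT x1 OR x3 OR NOT x2)

(((x3 IMPLIES x1) IMPLIES x1) IMPLIES (x1 AND NOT x3)) IMPLIES NOT x2
≡ NOT (((x3 IMPLIES x1) IMPLIES x1) IMPLIES (x1 AND NOT x3)) OR NOT x2
≡ NOT (NOT ((x3 IMPLIES x1) IMPLIES x1) OR (x1 AND NOT x3)) OR NOT x2
≡ NOT (NOT (NOT (x3 IMPLIES x1) OR x1) OR (x1 AND NOT x3)) OR NOT x2
≡ NOT (NOT (NOT (NOT x3 OR x1) OR x1) OR (x1 AND NOT x3)) OR NOT x2
≡ (NOT NOT (NOT (NOT x3 OR x1) OR x1) AND NOT (x1 AND NOT x3)) OR NOT x2
≡ ((NOT (NOT x3 OR x1) OR x1) AND NOT (x1 AND NOT x3)) OR NOT x2
≡ (((NOT NOT x3 AND NOT x1) OR x1) AND NOT (x1 AND NOT x3)) OR NOT x2
≡ (((x3 AND NOT x1) OR x1) AND NOT (x1 AND NOT x3)) OR NOT x2
≡ (((x3 AND NOT x1) OR x1) AND (NOT x1 OR NOT NOT x3)) OR NOT x2
≡ (((x3 AND NOT x1) OR x1) AND (NOT x1 OR x3)) OR NOT x2
≡ (x3 OR x1 OR NOT x2) AND (NOT x1 OR x1 OR NOT x2) AND (NOT x1 OR x3 OR NOT x2)
≡ (x3 OR x1 OR NOT x2) AND (NOT x1 OR x3 OR NOT x2)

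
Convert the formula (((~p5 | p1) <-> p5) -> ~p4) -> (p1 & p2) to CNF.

(p5 | p1) & (p5 | p2) & (~p5 | p1) & (p4 | p1) & (p4 | p2)

(((~p5 | p1) <-> p5) -> ~p4) -> (p1 & p2)
≡ ~(((~p5 | p1) <-> p5) -> ~p4) | (p1 & p2)   [eliminate ->]
≡ ~(~((~p5 | p1) <-> p5) | ~p4) | (p1 & p2)   [eliminate ->]
≡ ~(~(((~p5 | p1) -> p5) & (p5 -> (~p5 | p1))) | ~p4) | (p1 & p2)   [eliminate <->]
≡ ~(~((~(~p5 | p1) | p5) & (p5 -> (~p5 | p1))) | ~p4) | (p1 & p2)   [eliminate ->]
≡ ~(~((~(~p5 | p1) | p5) & (~p5 | ~p5 | p1)) | ~p4) | (p1 & p2)   [eliminate ->]
≡ (~~((~(~p5 | p1) | p5) & (~p5 | ~p5 | p1)) & ~~p4) | (p1 & p2)   [De Morgan]
≡ ((~(~p5 | p1) | p5) & (~p5 | ~p5 | p1) & ~~p4) | (p1 & p2)   [double negation]
≡ (((~~p5 & ~p1) | p5) & (~p5 | ~p5 | p1) & ~~p4) | (p1 & p2)   [De Morgan]
≡ (((p5 & ~p1) | p5) & (~p5 | ~p5 | p1) & ~~p4) | (p1 & p2)   [double negation]
≡ (((p5 & ~p1) | p5) & (~p5 | ~p5 | p1) & p4) | (p1 & p2)   [double negation]
≡ (p5 | p5 | p1) & (p5 | p5 | p2) & (~p1 | p5 | p1) & (~p1 | p5 | p2) & (~p5 | ~p5 | p1 | p1) & (~p5 | ~p5 | p1 | p2) & (p4 | p1) & (p4 | p2)   [distribute | over &]
≡ (p5 | p1) & (p5 | p2) & (~p5 | p1) & (p4 | p1) & (p4 | p2)   [simplify]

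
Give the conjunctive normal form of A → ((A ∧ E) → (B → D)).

A → ((A ∧ E) → (B → D))
≡ ¬A ∨ ((A ∧ E) → (B → D))   [eliminate →]
≡ ¬A ∨ ¬(A ∧ E) ∨ (B → D)   [eliminate →]
≡ ¬A ∨ ¬(A ∧ E) ∨ ¬B ∨ D   [eliminate →]
≡ ¬A ∨ ¬A ∨ ¬E ∨ ¬B ∨ D   [De Morgan]
≡ ¬A ∨ ¬E ∨ ¬B ∨ D   [simplify]

¬A ∨ ¬E ∨ ¬B ∨ D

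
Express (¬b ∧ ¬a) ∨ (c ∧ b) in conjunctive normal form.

(¬b ∧ ¬a) ∨ (c ∧ b)
≡ (¬b ∨ c) ∧ (¬b ∨ b) ∧ (¬a ∨ c) ∧ (¬a ∨ b)   — distribute ∨ over ∧
≡ (¬b ∨ c) ∧ (¬a ∨ c) ∧ (¬a ∨ b)   — simplify

(¬b ∨ c) ∧ (¬a ∨ c) ∧ (¬a ∨ b)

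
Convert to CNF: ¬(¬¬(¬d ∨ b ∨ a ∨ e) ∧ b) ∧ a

¬b ∧ a

¬(¬¬(¬d ∨ b ∨ a ∨ e) ∧ b) ∧ a
≡ (¬¬¬(¬d ∨ b ∨ a ∨ e) ∨ ¬b) ∧ a   (De Morgan)
≡ (¬(¬d ∨ b ∨ a ∨ e) ∨ ¬b) ∧ a   (double negation)
≡ ((¬¬d ∧ ¬b ∧ ¬a ∧ ¬e) ∨ ¬b) ∧ a   (De Morgan)
≡ ((d ∧ ¬b ∧ ¬a ∧ ¬e) ∨ ¬b) ∧ a   (double negation)
≡ (d ∨ ¬b) ∧ (¬b ∨ ¬b) ∧ (¬a ∨ ¬b) ∧ (¬e ∨ ¬b) ∧ a   (distribute ∨ over ∧)
≡ ¬b ∧ a   (simplify)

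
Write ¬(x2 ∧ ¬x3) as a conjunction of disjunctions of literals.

¬x2 ∨ x3

¬(x2 ∧ ¬x3)
≡ ¬x2 ∨ ¬¬x3   [De Morgan]
≡ ¬x2 ∨ x3   [double negation]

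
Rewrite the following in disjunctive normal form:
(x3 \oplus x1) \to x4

(x3 \oplus x1) \to x4
⇔ \lnot (x3 \oplus x1) \lor x4   — eliminate \to
⇔ \lnot ((x3 \land \lnot x1) \lor (\lnot x3 \land x1)) \lor x4   — expand \oplus
⇔ (\lnot (x3 \land \lnot x1) \land \lnot (\lnot x3 \land x1)) \lor x4   — De Morgan
⇔ ((\lnot x3 \lor \lnot \lnot x1) \land \lnot (\lnot x3 \land x1)) \lor x4   — De Morgan
⇔ ((\lnot x3 \lor x1) \land \lnot (\lnot x3 \land x1)) \lor x4   — double negation
⇔ ((\lnot x3 \lor x1) \land (\lnot \lnot x3 \lor \lnot x1)) \lor x4   — De Morgan
⇔ ((\lnot x3 \lor x1) \land (x3 \lor \lnot x1)) \lor x4   — double negation
⇔ (\lnot x3 \land x3) \lor (\lnot x3 \land \lnot x1) \lor (x1 \land x3) \lor (x1 \land \lnot x1) \lor x4   — distribute \land over \lor
⇔ (\lnot x3 \land \lnot x1) \lor (x1 \land x3) \lor x4   — simplify

(\lnot x3 \land \lnot x1) \lor (x1 \land x3) \lor x4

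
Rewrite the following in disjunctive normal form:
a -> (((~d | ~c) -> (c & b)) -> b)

~a | (~d & ~b) | ~c | b

a -> (((~d | ~c) -> (c & b)) -> b)
= ~a | (((~d | ~c) -> (c & b)) -> b)
= ~a | ~((~d | ~c) -> (c & b)) | b
= ~a | ~(~(~d | ~c) | (c & b)) | b
= ~a | (~~(~d | ~c) & ~(c & b)) | b
= ~a | ((~d | ~c) & ~(c & b)) | b
= ~a | ((~d | ~c) & (~c | ~b)) | b
= ~a | (~d & ~c) | (~d & ~b) | (~c & ~c) | (~c & ~b) | b
= ~a | (~d & ~b) | ~c | b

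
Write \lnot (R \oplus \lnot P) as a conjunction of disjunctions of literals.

(\lnot R \lor \lnot P) \land (P \lor R)

\lnot (R \oplus \lnot P)
= \lnot ((R \lor \lnot P) \land \lnot (R \land \lnot P))   [expand \oplus]
= \lnot (R \lor \lnot P) \lor \lnot \lnot (R \land \lnot P)   [De Morgan]
= (\lnot R \land \lnot \lnot P) \lor \lnot \lnot (R \land \lnot P)   [De Morgan]
= (\lnot R \land P) \lor \lnot \lnot (R \land \lnot P)   [double negation]
= (\lnot R \land P) \lor (R \land \lnot P)   [double negation]
= (\lnot R \lor R) \land (\lnot R \lor \lnot P) \land (P \lor R) \land (P \lor \lnot P)   [distribute \lor over \land]
= (\lnot R \lor \lnot P) \land (P \lor R)   [simplify]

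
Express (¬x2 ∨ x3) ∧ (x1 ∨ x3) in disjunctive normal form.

(¬x2 ∧ x1) ∨ x3

(¬x2 ∨ x3) ∧ (x1 ∨ x3)
≡ (¬x2 ∧ x1) ∨ (¬x2 ∧ x3) ∨ (x3 ∧ x1) ∨ (x3 ∧ x3)   (distribute ∧ over ∨)
≡ (¬x2 ∧ x1) ∨ x3   (simplify)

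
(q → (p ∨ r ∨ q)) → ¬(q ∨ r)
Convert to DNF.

¬q ∧ ¬r

(q → (p ∨ r ∨ q)) → ¬(q ∨ r)
≡ ¬(q → (p ∨ r ∨ q)) ∨ ¬(q ∨ r)   (eliminate →)
≡ ¬(¬q ∨ p ∨ r ∨ q) ∨ ¬(q ∨ r)   (eliminate →)
≡ (¬¬q ∧ ¬p ∧ ¬r ∧ ¬q) ∨ ¬(q ∨ r)   (De Morgan)
≡ (q ∧ ¬p ∧ ¬r ∧ ¬q) ∨ ¬(q ∨ r)   (double negation)
≡ (q ∧ ¬p ∧ ¬r ∧ ¬q) ∨ (¬q ∧ ¬r)   (De Morgan)
≡ ¬q ∧ ¬r   (simplify)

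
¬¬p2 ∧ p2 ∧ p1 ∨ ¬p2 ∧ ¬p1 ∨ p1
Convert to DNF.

¬p2 ∧ ¬p1 ∨ p1

¬¬p2 ∧ p2 ∧ p1 ∨ ¬p2 ∧ ¬p1 ∨ p1
⇔ p2 ∧ p2 ∧ p1 ∨ ¬p2 ∧ ¬p1 ∨ p1
⇔ ¬p2 ∧ ¬p1 ∨ p1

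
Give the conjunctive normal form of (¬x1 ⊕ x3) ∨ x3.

¬x1 ∨ x3

(¬x1 ⊕ x3) ∨ x3
= ((¬x1 ∨ x3) ∧ ¬(¬x1 ∧ x3)) ∨ x3   [expand ⊕]
= ((¬x1 ∨ x3) ∧ (¬¬x1 ∨ ¬x3)) ∨ x3   [De Morgan]
= ((¬x1 ∨ x3) ∧ (x1 ∨ ¬x3)) ∨ x3   [double negation]
= (¬x1 ∨ x3 ∨ x3) ∧ (x1 ∨ ¬x3 ∨ x3)   [distribute ∨ over ∧]
= ¬x1 ∨ x3   [simplify]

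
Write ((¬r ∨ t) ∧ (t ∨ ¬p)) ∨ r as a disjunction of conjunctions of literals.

((¬r ∨ t) ∧ (t ∨ ¬p)) ∨ r
⇔ (¬r ∧ t) ∨ (¬r ∧ ¬p) ∨ (t ∧ t) ∨ (t ∧ ¬p) ∨ r
⇔ (¬r ∧ ¬p) ∨ t ∨ r

(¬r ∧ ¬p) ∨ t ∨ r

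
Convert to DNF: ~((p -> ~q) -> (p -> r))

~q & p & ~r

~((p -> ~q) -> (p -> r))
⇔ ~(~(p -> ~q) | (p -> r))   — eliminate ->
⇔ ~(~(~p | ~q) | (p -> r))   — eliminate ->
⇔ ~(~(~p | ~q) | ~p | r)   — eliminate ->
⇔ ~~(~p | ~q) & ~~p & ~r   — De Morgan
⇔ (~p | ~q) & ~~p & ~r   — double negation
⇔ (~p | ~q) & p & ~r   — double negation
⇔ (~p & p & ~r) | (~q & p & ~r)   — distribute & over |
⇔ ~q & p & ~r   — simplify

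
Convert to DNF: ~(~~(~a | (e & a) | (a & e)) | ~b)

a & ~e & b

~(~~(~a | (e & a) | (a & e)) | ~b)
≡ ~~~(~a | (e & a) | (a & e)) & ~~b   — De Morgan
≡ ~(~a | (e & a) | (a & e)) & ~~b   — double negation
≡ ~~a & ~(e & a) & ~(a & e) & ~~b   — De Morgan
≡ a & ~(e & a) & ~(a & e) & ~~b   — double negation
≡ a & (~e | ~a) & ~(a & e) & ~~b   — De Morgan
≡ a & (~e | ~a) & (~a | ~e) & ~~b   — De Morgan
≡ a & (~e | ~a) & (~a | ~e) & b   — double negation
≡ (a & ~e & ~a & b) | (a & ~e & ~e & b) | (a & ~a & ~a & b) | (a & ~a & ~e & b)   — distribute & over |
≡ a & ~e & b   — simplify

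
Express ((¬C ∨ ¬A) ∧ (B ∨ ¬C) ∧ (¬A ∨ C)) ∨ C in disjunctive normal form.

((¬C ∨ ¬A) ∧ (B ∨ ¬C) ∧ (¬A ∨ C)) ∨ C
= (¬C ∧ B ∧ ¬A) ∨ (¬C ∧ B ∧ C) ∨ (¬C ∧ ¬C ∧ ¬A) ∨ (¬C ∧ ¬C ∧ C) ∨ (¬A ∧ B ∧ ¬A) ∨ (¬A ∧ B ∧ C) ∨ (¬A ∧ ¬C ∧ ¬A) ∨ (¬A ∧ ¬C ∧ C) ∨ C   [distribute ∧ over ∨]
= (¬C ∧ ¬A) ∨ (¬A ∧ B) ∨ C   [simplify]

(¬C ∧ ¬A) ∨ (¬A ∧ B) ∨ C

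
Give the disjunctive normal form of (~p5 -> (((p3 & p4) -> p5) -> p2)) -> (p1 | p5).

(~p5 -> (((p3 & p4) -> p5) -> p2)) -> (p1 | p5)
⇔ ~(~p5 -> (((p3 & p4) -> p5) -> p2)) | p1 | p5   [eliminate ->]
⇔ ~(~~p5 | (((p3 & p4) -> p5) -> p2)) | p1 | p5   [eliminate ->]
⇔ ~(~~p5 | ~((p3 & p4) -> p5) | p2) | p1 | p5   [eliminate ->]
⇔ ~(~~p5 | ~(~(p3 & p4) | p5) | p2) | p1 | p5   [eliminate ->]
⇔ (~~~p5 & ~~(~(p3 & p4) | p5) & ~p2) | p1 | p5   [De Morgan]
⇔ (~p5 & ~~(~(p3 & p4) | p5) & ~p2) | p1 | p5   [double negation]
⇔ (~p5 & (~(p3 & p4) | p5) & ~p2) | p1 | p5   [double negation]
⇔ (~p5 & (~p3 | ~p4 | p5) & ~p2) | p1 | p5   [De Morgan]
⇔ (~p5 & ~p3 & ~p2) | (~p5 & ~p4 & ~p2) | (~p5 & p5 & ~p2) | p1 | p5   [distribute & over |]
⇔ (~p5 & ~p3 & ~p2) | (~p5 & ~p4 & ~p2) | p1 | p5   [simplify]

(~p5 & ~p3 & ~p2) | (~p5 & ~p4 & ~p2) | p1 | p5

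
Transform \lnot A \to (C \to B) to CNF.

A \lor \lnot C \lor B

\lnot A \to (C \to B)
≡ \lnot \lnot A \lor (C \to B)   [eliminate \to]
≡ \lnot \lnot A \lor \lnot C \lor B   [eliminate \to]
≡ A \lor \lnot C \lor B   [double negation]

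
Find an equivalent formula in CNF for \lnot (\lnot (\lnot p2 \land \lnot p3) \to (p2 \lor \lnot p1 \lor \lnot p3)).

\lnot (\lnot (\lnot p2 \land \lnot p3) \to (p2 \lor \lnot p1 \lor \lnot p3))
⇔ \lnot (\lnot \lnot (\lnot p2 \land \lnot p3) \lor p2 \lor \lnot p1 \lor \lnot p3)   [eliminate \to]
⇔ \lnot \lnot \lnot (\lnot p2 \land \lnot p3) \land \lnot p2 \land \lnot \lnot p1 \land \lnot \lnot p3   [De Morgan]
⇔ \lnot (\lnot p2 \land \lnot p3) \land \lnot p2 \land \lnot \lnot p1 \land \lnot \lnot p3   [double negation]
⇔ (\lnot \lnot p2 \lor \lnot \lnot p3) \land \lnot p2 \land \lnot \lnot p1 \land \lnot \lnot p3   [De Morgan]
⇔ (p2 \lor \lnot \lnot p3) \land \lnot p2 \land \lnot \lnot p1 \land \lnot \lnot p3   [double negation]
⇔ (p2 \lor p3) \land \lnot p2 \land \lnot \lnot p1 \land \lnot \lnot p3   [double negation]
⇔ (p2 \lor p3) \land \lnot p2 \land p1 \land \lnot \lnot p3   [double negation]
⇔ (p2 \lor p3) \land \lnot p2 \land p1 \land p3   [double negation]
⇔ \lnot p2 \land p1 \land p3   [simplify]

\lnot p2 \land p1 \land p3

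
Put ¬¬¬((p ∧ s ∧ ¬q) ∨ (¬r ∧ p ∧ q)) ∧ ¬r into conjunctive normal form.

¬¬¬((p ∧ s ∧ ¬q) ∨ (¬r ∧ p ∧ q)) ∧ ¬r
⇔ ¬((p ∧ s ∧ ¬q) ∨ (¬r ∧ p ∧ q)) ∧ ¬r   [double negation]
⇔ ¬(p ∧ s ∧ ¬q) ∧ ¬(¬r ∧ p ∧ q) ∧ ¬r   [De Morgan]
⇔ (¬p ∨ ¬s ∨ ¬¬q) ∧ ¬(¬r ∧ p ∧ q) ∧ ¬r   [De Morgan]
⇔ (¬p ∨ ¬s ∨ q) ∧ ¬(¬r ∧ p ∧ q) ∧ ¬r   [double negation]
⇔ (¬p ∨ ¬s ∨ q) ∧ (¬¬r ∨ ¬p ∨ ¬q) ∧ ¬r   [De Morgan]
⇔ (¬p ∨ ¬s ∨ q) ∧ (r ∨ ¬p ∨ ¬q) ∧ ¬r   [double negation]

(¬p ∨ ¬s ∨ q) ∧ (r ∨ ¬p ∨ ¬q) ∧ ¬r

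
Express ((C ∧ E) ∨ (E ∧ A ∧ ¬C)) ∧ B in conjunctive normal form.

((C ∧ E) ∨ (E ∧ A ∧ ¬C)) ∧ B
≡ (C ∨ E) ∧ (C ∨ A) ∧ (C ∨ ¬C) ∧ (E ∨ E) ∧ (E ∨ A) ∧ (E ∨ ¬C) ∧ B   [distribute ∨ over ∧]
≡ (C ∨ A) ∧ E ∧ B   [simplify]

(C ∨ A) ∧ E ∧ B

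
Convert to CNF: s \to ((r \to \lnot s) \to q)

s \to ((r \to \lnot s) \to q)
= \lnot s \lor ((r \to \lnot s) \to q)   (eliminate \to)
= \lnot s \lor \lnot (r \to \lnot s) \lor q   (eliminate \to)
= \lnot s \lor \lnot (\lnot r \lor \lnot s) \lor q   (eliminate \to)
= \lnot s \lor (\lnot \lnot r \land \lnot \lnot s) \lor q   (De Morgan)
= \lnot s \lor (r \land \lnot \lnot s) \lor q   (double negation)
= \lnot s \lor (r \land s) \lor q   (double negation)
= (\lnot s \lor r \lor q) \land (\lnot s \lor s \lor q)   (distribute \lor over \land)
= \lnot s \lor r \lor q   (simplify)

\lnot s \lor r \lor q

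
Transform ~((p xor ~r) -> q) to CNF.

~((p xor ~r) -> q)
≡ ~(~(p xor ~r) | q)   (eliminate ->)
≡ ~(~((p | ~r) & ~(p & ~r)) | q)   (expand xor)
≡ ~~((p | ~r) & ~(p & ~r)) & ~q   (De Morgan)
≡ (p | ~r) & ~(p & ~r) & ~q   (double negation)
≡ (p | ~r) & (~p | ~~r) & ~q   (De Morgan)
≡ (p | ~r) & (~p | r) & ~q   (double negation)

(p | ~r) & (~p | r) & ~q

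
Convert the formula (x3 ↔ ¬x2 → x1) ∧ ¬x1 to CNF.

(x3 ↔ ¬x2 → x1) ∧ ¬x1
= (x3 → (¬x2 → x1)) ∧ ((¬x2 → x1) → x3) ∧ ¬x1   [eliminate ↔]
= (¬x3 ∨ (¬x2 → x1)) ∧ ((¬x2 → x1) → x3) ∧ ¬x1   [eliminate →]
= (¬x3 ∨ ¬¬x2 ∨ x1) ∧ ((¬x2 → x1) → x3) ∧ ¬x1   [eliminate →]
= (¬x3 ∨ ¬¬x2 ∨ x1) ∧ (¬(¬x2 → x1) ∨ x3) ∧ ¬x1   [eliminate →]
= (¬x3 ∨ ¬¬x2 ∨ x1) ∧ (¬(¬¬x2 ∨ x1) ∨ x3) ∧ ¬x1   [eliminate →]
= (¬x3 ∨ x2 ∨ x1) ∧ (¬(¬¬x2 ∨ x1) ∨ x3) ∧ ¬x1   [double negation]
= (¬x3 ∨ x2 ∨ x1) ∧ (¬¬¬x2 ∧ ¬x1 ∨ x3) ∧ ¬x1   [De Morgan]
= (¬x3 ∨ x2 ∨ x1) ∧ (¬x2 ∧ ¬x1 ∨ x3) ∧ ¬x1   [double negation]
= (¬x3 ∨ x2 ∨ x1) ∧ (¬x2 ∨ x3) ∧ (¬x1 ∨ x3) ∧ ¬x1   [distribute ∨ over ∧]
= (¬x3 ∨ x2 ∨ x1) ∧ (¬x2 ∨ x3) ∧ ¬x1   [simplify]

(¬x3 ∨ x2 ∨ x1) ∧ (¬x2 ∨ x3) ∧ ¬x1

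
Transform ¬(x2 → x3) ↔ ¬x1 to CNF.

(¬x2 ∨ x3 ∨ ¬x1) ∧ (x1 ∨ x2) ∧ (x1 ∨ ¬x3)

¬(x2 → x3) ↔ ¬x1
≡ (¬(x2 → x3) → ¬x1) ∧ (¬x1 → ¬(x2 → x3))   — eliminate ↔
≡ (¬¬(x2 → x3) ∨ ¬x1) ∧ (¬x1 → ¬(x2 → x3))   — eliminate →
≡ (¬¬(¬x2 ∨ x3) ∨ ¬x1) ∧ (¬x1 → ¬(x2 → x3))   — eliminate →
≡ (¬¬(¬x2 ∨ x3) ∨ ¬x1) ∧ (¬¬x1 ∨ ¬(x2 → x3))   — eliminate →
≡ (¬¬(¬x2 ∨ x3) ∨ ¬x1) ∧ (¬¬x1 ∨ ¬(¬x2 ∨ x3))   — eliminate →
≡ (¬x2 ∨ x3 ∨ ¬x1) ∧ (¬¬x1 ∨ ¬(¬x2 ∨ x3))   — double negation
≡ (¬x2 ∨ x3 ∨ ¬x1) ∧ (x1 ∨ ¬(¬x2 ∨ x3))   — double negation
≡ (¬x2 ∨ x3 ∨ ¬x1) ∧ (x1 ∨ (¬¬x2 ∧ ¬x3))   — De Morgan
≡ (¬x2 ∨ x3 ∨ ¬x1) ∧ (x1 ∨ (x2 ∧ ¬x3))   — double negation
≡ (¬x2 ∨ x3 ∨ ¬x1) ∧ (x1 ∨ x2) ∧ (x1 ∨ ¬x3)   — distribute ∨ over ∧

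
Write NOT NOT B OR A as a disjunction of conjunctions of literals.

NOT NOT B OR A
= B OR A

B OR A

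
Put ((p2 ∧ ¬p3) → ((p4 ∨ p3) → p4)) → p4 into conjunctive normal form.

(p2 ∨ p4) ∧ (¬p3 ∨ p4) ∧ (p4 ∨ p3)

((p2 ∧ ¬p3) → ((p4 ∨ p3) → p4)) → p4
= ¬((p2 ∧ ¬p3) → ((p4 ∨ p3) → p4)) ∨ p4   [eliminate →]
= ¬(¬(p2 ∧ ¬p3) ∨ ((p4 ∨ p3) → p4)) ∨ p4   [eliminate →]
= ¬(¬(p2 ∧ ¬p3) ∨ ¬(p4 ∨ p3) ∨ p4) ∨ p4   [eliminate →]
= (¬¬(p2 ∧ ¬p3) ∧ ¬¬(p4 ∨ p3) ∧ ¬p4) ∨ p4   [De Morgan]
= (p2 ∧ ¬p3 ∧ ¬¬(p4 ∨ p3) ∧ ¬p4) ∨ p4   [double negation]
= (p2 ∧ ¬p3 ∧ (p4 ∨ p3) ∧ ¬p4) ∨ p4   [double negation]
= (p2 ∨ p4) ∧ (¬p3 ∨ p4) ∧ (p4 ∨ p3 ∨ p4) ∧ (¬p4 ∨ p4)   [distribute ∨ over ∧]
= (p2 ∨ p4) ∧ (¬p3 ∨ p4) ∧ (p4 ∨ p3)   [simplify]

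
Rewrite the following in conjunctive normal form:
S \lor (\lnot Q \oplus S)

S \lor (\lnot Q \oplus S)
≡ S \lor (\lnot Q \lor S) \land \lnot (\lnot Q \land S)   (expand \oplus)
≡ S \lor (\lnot Q \lor S) \land (\lnot \lnot Q \lor \lnot S)   (De Morgan)
≡ S \lor (\lnot Q \lor S) \land (Q \lor \lnot S)   (double negation)
≡ (S \lor \lnot Q \lor S) \land (S \lor Q \lor \lnot S)   (distribute \lor over \land)
≡ S \lor \lnot Q   (simplify)

S \lor \lnot Q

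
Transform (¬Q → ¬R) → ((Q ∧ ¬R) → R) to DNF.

(¬Q → ¬R) → ((Q ∧ ¬R) → R)
= ¬(¬Q → ¬R) ∨ ((Q ∧ ¬R) → R)   [eliminate →]
= ¬(¬¬Q ∨ ¬R) ∨ ((Q ∧ ¬R) → R)   [eliminate →]
= ¬(¬¬Q ∨ ¬R) ∨ ¬(Q ∧ ¬R) ∨ R   [eliminate →]
= (¬¬¬Q ∧ ¬¬R) ∨ ¬(Q ∧ ¬R) ∨ R   [De Morgan]
= (¬Q ∧ ¬¬R) ∨ ¬(Q ∧ ¬R) ∨ R   [double negation]
= (¬Q ∧ R) ∨ ¬(Q ∧ ¬R) ∨ R   [double negation]
= (¬Q ∧ R) ∨ ¬Q ∨ ¬¬R ∨ R   [De Morgan]
= (¬Q ∧ R) ∨ ¬Q ∨ R ∨ R   [double negation]
= ¬Q ∨ R   [simplify]

¬Q ∨ R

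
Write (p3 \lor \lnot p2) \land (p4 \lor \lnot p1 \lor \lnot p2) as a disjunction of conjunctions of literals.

(p3 \lor \lnot p2) \land (p4 \lor \lnot p1 \lor \lnot p2)
⇔ (p3 \land p4) \lor (p3 \land \lnot p1) \lor (p3 \land \lnot p2) \lor (\lnot p2 \land p4) \lor (\lnot p2 \land \lnot p1) \lor (\lnot p2 \land \lnot p2)   — distribute \land over \lor
⇔ (p3 \land p4) \lor (p3 \land \lnot p1) \lor \lnot p2   — simplify

(p3 \land p4) \lor (p3 \land \lnot p1) \lor \lnot p2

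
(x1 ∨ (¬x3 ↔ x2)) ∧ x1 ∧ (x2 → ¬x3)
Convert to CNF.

(x1 ∨ (¬x3 ↔ x2)) ∧ x1 ∧ (x2 → ¬x3)
≡ (x1 ∨ ((¬x3 → x2) ∧ (x2 → ¬x3))) ∧ x1 ∧ (x2 → ¬x3)
≡ (x1 ∨ ((¬¬x3 ∨ x2) ∧ (x2 → ¬x3))) ∧ x1 ∧ (x2 → ¬x3)
≡ (x1 ∨ ((¬¬x3 ∨ x2) ∧ (¬x2 ∨ ¬x3))) ∧ x1 ∧ (x2 → ¬x3)
≡ (x1 ∨ ((¬¬x3 ∨ x2) ∧ (¬x2 ∨ ¬x3))) ∧ x1 ∧ (¬x2 ∨ ¬x3)
≡ (x1 ∨ ((x3 ∨ x2) ∧ (¬x2 ∨ ¬x3))) ∧ x1 ∧ (¬x2 ∨ ¬x3)
≡ (x1 ∨ x3 ∨ x2) ∧ (x1 ∨ ¬x2 ∨ ¬x3) ∧ x1 ∧ (¬x2 ∨ ¬x3)
≡ x1 ∧ (¬x2 ∨ ¬x3)

x1 ∧ (¬x2 ∨ ¬x3)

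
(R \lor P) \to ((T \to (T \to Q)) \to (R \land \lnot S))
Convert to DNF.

(\lnot R \land \lnot P) \lor (T \land \lnot Q) \lor (R \land \lnot S)

(R \lor P) \to ((T \to (T \to Q)) \to (R \land \lnot S))
≡ \lnot (R \lor P) \lor ((T \to (T \to Q)) \to (R \land \lnot S))   — eliminate \to
≡ \lnot (R \lor P) \lor \lnot (T \to (T \to Q)) \lor (R \land \lnot S)   — eliminate \to
≡ \lnot (R \lor P) \lor \lnot (\lnot T \lor (T \to Q)) \lor (R \land \lnot S)   — eliminate \to
≡ \lnot (R \lor P) \lor \lnot (\lnot T \lor \lnot T \lor Q) \lor (R \land \lnot S)   — eliminate \to
≡ (\lnot R \land \lnot P) \lor \lnot (\lnot T \lor \lnot T \lor Q) \lor (R \land \lnot S)   — De Morgan
≡ (\lnot R \land \lnot P) \lor (\lnot \lnot T \land \lnot \lnot T \land \lnot Q) \lor (R \land \lnot S)   — De Morgan
≡ (\lnot R \land \lnot P) \lor (T \land \lnot \lnot T \land \lnot Q) \lor (R \land \lnot S)   — double negation
≡ (\lnot R \land \lnot P) \lor (T \land T \land \lnot Q) \lor (R \land \lnot S)   — double negation
≡ (\lnot R \land \lnot P) \lor (T \land \lnot Q) \lor (R \land \lnot S)   — simplify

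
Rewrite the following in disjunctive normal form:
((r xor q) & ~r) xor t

(~r & q & ~t) | (~r & ~q & t) | (r & t)

((r xor q) & ~r) xor t
≡ ((r xor q) & ~r & ~t) | (~((r xor q) & ~r) & t)   — expand xor
≡ (((r & ~q) | (~r & q)) & ~r & ~t) | (~((r xor q) & ~r) & t)   — expand xor
≡ (((r & ~q) | (~r & q)) & ~r & ~t) | (~(((r & ~q) | (~r & q)) & ~r) & t)   — expand xor
≡ (((r & ~q) | (~r & q)) & ~r & ~t) | ((~((r & ~q) | (~r & q)) | ~~r) & t)   — De Morgan
≡ (((r & ~q) | (~r & q)) & ~r & ~t) | (((~(r & ~q) & ~(~r & q)) | ~~r) & t)   — De Morgan
≡ (((r & ~q) | (~r & q)) & ~r & ~t) | ((((~r | ~~q) & ~(~r & q)) | ~~r) & t)   — De Morgan
≡ (((r & ~q) | (~r & q)) & ~r & ~t) | ((((~r | q) & ~(~r & q)) | ~~r) & t)   — double negation
≡ (((r & ~q) | (~r & q)) & ~r & ~t) | ((((~r | q) & (~~r | ~q)) | ~~r) & t)   — De Morgan
≡ (((r & ~q) | (~r & q)) & ~r & ~t) | ((((~r | q) & (r | ~q)) | ~~r) & t)   — double negation
≡ (((r & ~q) | (~r & q)) & ~r & ~t) | ((((~r | q) & (r | ~q)) | r) & t)   — double negation
≡ (r & ~q & ~r & ~t) | (~r & q & ~r & ~t) | (~r & r & t) | (~r & ~q & t) | (q & r & t) | (q & ~q & t) | (r & t)   — distribute & over |
≡ (~r & q & ~t) | (~r & ~q & t) | (r & t)   — simplify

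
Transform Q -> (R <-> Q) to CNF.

Q -> (R <-> Q)
= ~Q | (R <-> Q)   (eliminate ->)
= ~Q | ((R -> Q) & (Q -> R))   (eliminate <->)
= ~Q | ((~R | Q) & (Q -> R))   (eliminate ->)
= ~Q | ((~R | Q) & (~Q | R))   (eliminate ->)
= (~Q | ~R | Q) & (~Q | ~Q | R)   (distribute | over &)
= ~Q | R   (simplify)

~Q | R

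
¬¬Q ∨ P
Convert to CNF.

¬¬Q ∨ P
≡ Q ∨ P   [double negation]

Q ∨ P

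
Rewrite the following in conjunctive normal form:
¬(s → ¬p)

s ∧ p

¬(s → ¬p)
⇔ ¬(¬s ∨ ¬p)
⇔ ¬¬s ∧ ¬¬p
⇔ s ∧ ¬¬p
⇔ s ∧ p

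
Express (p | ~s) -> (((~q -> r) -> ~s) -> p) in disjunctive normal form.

(p | ~s) -> (((~q -> r) -> ~s) -> p)
≡ ~(p | ~s) | (((~q -> r) -> ~s) -> p)   — eliminate ->
≡ ~(p | ~s) | ~((~q -> r) -> ~s) | p   — eliminate ->
≡ ~(p | ~s) | ~(~(~q -> r) | ~s) | p   — eliminate ->
≡ ~(p | ~s) | ~(~(~~q | r) | ~s) | p   — eliminate ->
≡ (~p & ~~s) | ~(~(~~q | r) | ~s) | p   — De Morgan
≡ (~p & s) | ~(~(~~q | r) | ~s) | p   — double negation
≡ (~p & s) | (~~(~~q | r) & ~~s) | p   — De Morgan
≡ (~p & s) | ((~~q | r) & ~~s) | p   — double negation
≡ (~p & s) | ((q | r) & ~~s) | p   — double negation
≡ (~p & s) | ((q | r) & s) | p   — double negation
≡ (~p & s) | (q & s) | (r & s) | p   — distribute & over |

(~p & s) | (q & s) | (r & s) | p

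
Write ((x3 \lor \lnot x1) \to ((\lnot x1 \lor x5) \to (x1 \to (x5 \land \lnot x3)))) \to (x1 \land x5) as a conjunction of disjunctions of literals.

((x3 \lor \lnot x1) \to ((\lnot x1 \lor x5) \to (x1 \to (x5 \land \lnot x3)))) \to (x1 \land x5)
≡ \lnot ((x3 \lor \lnot x1) \to ((\lnot x1 \lor x5) \to (x1 \to (x5 \land \lnot x3)))) \lor (x1 \land x5)   [eliminate \to]
≡ \lnot (\lnot (x3 \lor \lnot x1) \lor ((\lnot x1 \lor x5) \to (x1 \to (x5 \land \lnot x3)))) \lor (x1 \land x5)   [eliminate \to]
≡ \lnot (\lnot (x3 \lor \lnot x1) \lor \lnot (\lnot x1 \lor x5) \lor (x1 \to (x5 \land \lnot x3))) \lor (x1 \land x5)   [eliminate \to]
≡ \lnot (\lnot (x3 \lor \lnot x1) \lor \lnot (\lnot x1 \lor x5) \lor \lnot x1 \lor (x5 \land \lnot x3)) \lor (x1 \land x5)   [eliminate \to]
≡ (\lnot \lnot (x3 \lor \lnot x1) \land \lnot \lnot (\lnot x1 \lor x5) \land \lnot \lnot x1 \land \lnot (x5 \land \lnot x3)) \lor (x1 \land x5)   [De Morgan]
≡ ((x3 \lor \lnot x1) \land \lnot \lnot (\lnot x1 \lor x5) \land \lnot \lnot x1 \land \lnot (x5 \land \lnot x3)) \lor (x1 \land x5)   [double negation]
≡ ((x3 \lor \lnot x1) \land (\lnot x1 \lor x5) \land \lnot \lnot x1 \land \lnot (x5 \land \lnot x3)) \lor (x1 \land x5)   [double negation]
≡ ((x3 \lor \lnot x1) \land (\lnot x1 \lor x5) \land x1 \land \lnot (x5 \land \lnot x3)) \lor (x1 \land x5)   [double negation]
≡ ((x3 \lor \lnot x1) \land (\lnot x1 \lor x5) \land x1 \land (\lnot x5 \lor \lnot \lnot x3)) \lor (x1 \land x5)   [De Morgan]
≡ ((x3 \lor \lnot x1) \land (\lnot x1 \lor x5) \land x1 \land (\lnot x5 \lor x3)) \lor (x1 \land x5)   [double negation]
≡ (x3 \lor \lnot x1 \lor x1) \land (x3 \lor \lnot x1 \lor x5) \land (\lnot x1 \lor x5 \lor x1) \land (\lnot x1 \lor x5 \lor x5) \land (x1 \lor x1) \land (x1 \lor x5) \land (\lnot x5 \lor x3 \lor x1) \land (\lnot x5 \lor x3 \lor x5)   [distribute \lor over \land]
≡ (\lnot x1 \lor x5) \land x1   [simplify]

(\lnot x1 \lor x5) \land x1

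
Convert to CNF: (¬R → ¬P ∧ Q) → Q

(¬R → ¬P ∧ Q) → Q
≡ ¬(¬R → ¬P ∧ Q) ∨ Q   [eliminate →]
≡ ¬(¬¬R ∨ ¬P ∧ Q) ∨ Q   [eliminate →]
≡ ¬¬¬R ∧ ¬(¬P ∧ Q) ∨ Q   [De Morgan]
≡ ¬R ∧ ¬(¬P ∧ Q) ∨ Q   [double negation]
≡ ¬R ∧ (¬¬P ∨ ¬Q) ∨ Q   [De Morgan]
≡ ¬R ∧ (P ∨ ¬Q) ∨ Q   [double negation]
≡ (¬R ∨ Q) ∧ (P ∨ ¬Q ∨ Q)   [distribute ∨ over ∧]
≡ ¬R ∨ Q   [simplify]

¬R ∨ Q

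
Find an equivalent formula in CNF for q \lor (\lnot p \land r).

(q \lor \lnot p) \land (q \lor r)

q \lor (\lnot p \land r)
≡ (q \lor \lnot p) \land (q \lor r)   [distribute \lor over \land]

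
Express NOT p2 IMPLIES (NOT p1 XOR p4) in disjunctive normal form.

p2 OR (NOT p1 AND NOT p4) OR (p1 AND p4)

NOT p2 IMPLIES (NOT p1 XOR p4)
= NOT NOT p2 OR (NOT p1 XOR p4)   (eliminate IMPLIES)
= NOT NOT p2 OR (NOT p1 AND NOT p4) OR (NOT NOT p1 AND p4)   (expand XOR)
= p2 OR (NOT p1 AND NOT p4) OR (NOT NOT p1 AND p4)   (double negation)
= p2 OR (NOT p1 AND NOT p4) OR (p1 AND p4)   (double negation)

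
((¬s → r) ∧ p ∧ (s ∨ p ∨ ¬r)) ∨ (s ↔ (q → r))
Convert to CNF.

((¬s → r) ∧ p ∧ (s ∨ p ∨ ¬r)) ∨ (s ↔ (q → r))
= ((¬¬s ∨ r) ∧ p ∧ (s ∨ p ∨ ¬r)) ∨ (s ↔ (q → r))   [eliminate →]
= ((¬¬s ∨ r) ∧ p ∧ (s ∨ p ∨ ¬r)) ∨ ((s → (q → r)) ∧ ((q → r) → s))   [eliminate ↔]
= ((¬¬s ∨ r) ∧ p ∧ (s ∨ p ∨ ¬r)) ∨ ((¬s ∨ (q → r)) ∧ ((q → r) → s))   [eliminate →]
= ((¬¬s ∨ r) ∧ p ∧ (s ∨ p ∨ ¬r)) ∨ ((¬s ∨ ¬q ∨ r) ∧ ((q → r) → s))   [eliminate →]
= ((¬¬s ∨ r) ∧ p ∧ (s ∨ p ∨ ¬r)) ∨ ((¬s ∨ ¬q ∨ r) ∧ (¬(q → r) ∨ s))   [eliminate →]
= ((¬¬s ∨ r) ∧ p ∧ (s ∨ p ∨ ¬r)) ∨ ((¬s ∨ ¬q ∨ r) ∧ (¬(¬q ∨ r) ∨ s))   [eliminate →]
= ((s ∨ r) ∧ p ∧ (s ∨ p ∨ ¬r)) ∨ ((¬s ∨ ¬q ∨ r) ∧ (¬(¬q ∨ r) ∨ s))   [double negation]
= ((s ∨ r) ∧ p ∧ (s ∨ p ∨ ¬r)) ∨ ((¬s ∨ ¬q ∨ r) ∧ ((¬¬q ∧ ¬r) ∨ s))   [De Morgan]
= ((s ∨ r) ∧ p ∧ (s ∨ p ∨ ¬r)) ∨ ((¬s ∨ ¬q ∨ r) ∧ ((q ∧ ¬r) ∨ s))   [double negation]
= (s ∨ r ∨ ¬s ∨ ¬q ∨ r) ∧ (s ∨ r ∨ q ∨ s) ∧ (s ∨ r ∨ ¬r ∨ s) ∧ (p ∨ ¬s ∨ ¬q ∨ r) ∧ (p ∨ q ∨ s) ∧ (p ∨ ¬r ∨ s) ∧ (s ∨ p ∨ ¬r ∨ ¬s ∨ ¬q ∨ r) ∧ (s ∨ p ∨ ¬r ∨ q ∨ s) ∧ (s ∨ p ∨ ¬r ∨ ¬r ∨ s)   [distribute ∨ over ∧]
= (s ∨ r ∨ q) ∧ (p ∨ ¬s ∨ ¬q ∨ r) ∧ (p ∨ q ∨ s) ∧ (p ∨ ¬r ∨ s)   [simplify]

(s ∨ r ∨ q) ∧ (p ∨ ¬s ∨ ¬q ∨ r) ∧ (p ∨ q ∨ s) ∧ (p ∨ ¬r ∨ s)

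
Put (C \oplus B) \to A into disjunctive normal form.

(\lnot C \land \lnot B) \lor (B \land C) \lor A

(C \oplus B) \to A
≡ \lnot (C \oplus B) \lor A   [eliminate \to]
≡ \lnot ((C \land \lnot B) \lor (\lnot C \land B)) \lor A   [expand \oplus]
≡ (\lnot (C \land \lnot B) \land \lnot (\lnot C \land B)) \lor A   [De Morgan]
≡ ((\lnot C \lor \lnot \lnot B) \land \lnot (\lnot C \land B)) \lor A   [De Morgan]
≡ ((\lnot C \lor B) \land \lnot (\lnot C \land B)) \lor A   [double negation]
≡ ((\lnot C \lor B) \land (\lnot \lnot C \lor \lnot B)) \lor A   [De Morgan]
≡ ((\lnot C \lor B) \land (C \lor \lnot B)) \lor A   [double negation]
≡ (\lnot C \land C) \lor (\lnot C \land \lnot B) \lor (B \land C) \lor (B \land \lnot B) \lor A   [distribute \land over \lor]
≡ (\lnot C \land \lnot B) \lor (B \land C) \lor A   [simplify]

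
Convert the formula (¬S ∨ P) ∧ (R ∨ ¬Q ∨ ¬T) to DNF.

(¬S ∧ R) ∨ (¬S ∧ ¬Q) ∨ (¬S ∧ ¬T) ∨ (P ∧ R) ∨ (P ∧ ¬Q) ∨ (P ∧ ¬T)

(¬S ∨ P) ∧ (R ∨ ¬Q ∨ ¬T)
≡ (¬S ∧ R) ∨ (¬S ∧ ¬Q) ∨ (¬S ∧ ¬T) ∨ (P ∧ R) ∨ (P ∧ ¬Q) ∨ (P ∧ ¬T)   [distribute ∧ over ∨]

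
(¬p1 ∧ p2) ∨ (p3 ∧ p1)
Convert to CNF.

(¬p1 ∧ p2) ∨ (p3 ∧ p1)
≡ (¬p1 ∨ p3) ∧ (¬p1 ∨ p1) ∧ (p2 ∨ p3) ∧ (p2 ∨ p1)
≡ (¬p1 ∨ p3) ∧ (p2 ∨ p3) ∧ (p2 ∨ p1)

(¬p1 ∨ p3) ∧ (p2 ∨ p3) ∧ (p2 ∨ p1)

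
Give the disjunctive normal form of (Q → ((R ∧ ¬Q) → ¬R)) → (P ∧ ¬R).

P ∧ ¬R

(Q → ((R ∧ ¬Q) → ¬R)) → (P ∧ ¬R)
≡ ¬(Q → ((R ∧ ¬Q) → ¬R)) ∨ (P ∧ ¬R)   [eliminate →]
≡ ¬(¬Q ∨ ((R ∧ ¬Q) → ¬R)) ∨ (P ∧ ¬R)   [eliminate →]
≡ ¬(¬Q ∨ ¬(R ∧ ¬Q) ∨ ¬R) ∨ (P ∧ ¬R)   [eliminate →]
≡ (¬¬Q ∧ ¬¬(R ∧ ¬Q) ∧ ¬¬R) ∨ (P ∧ ¬R)   [De Morgan]
≡ (Q ∧ ¬¬(R ∧ ¬Q) ∧ ¬¬R) ∨ (P ∧ ¬R)   [double negation]
≡ (Q ∧ R ∧ ¬Q ∧ ¬¬R) ∨ (P ∧ ¬R)   [double negation]
≡ (Q ∧ R ∧ ¬Q ∧ R) ∨ (P ∧ ¬R)   [double negation]
≡ P ∧ ¬R   [simplify]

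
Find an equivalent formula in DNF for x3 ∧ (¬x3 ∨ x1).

x3 ∧ x1

x3 ∧ (¬x3 ∨ x1)
≡ (x3 ∧ ¬x3) ∨ (x3 ∧ x1)   (distribute ∧ over ∨)
≡ x3 ∧ x1   (simplify)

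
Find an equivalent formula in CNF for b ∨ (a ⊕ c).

b ∨ (a ⊕ c)
= b ∨ ((a ∨ c) ∧ ¬(a ∧ c))   (expand ⊕)
= b ∨ ((a ∨ c) ∧ (¬a ∨ ¬c))   (De Morgan)
= (b ∨ a ∨ c) ∧ (b ∨ ¬a ∨ ¬c)   (distribute ∨ over ∧)

(b ∨ a ∨ c) ∧ (b ∨ ¬a ∨ ¬c)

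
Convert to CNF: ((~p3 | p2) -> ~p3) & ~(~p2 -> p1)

~p2 & ~p1

((~p3 | p2) -> ~p3) & ~(~p2 -> p1)
≡ (~(~p3 | p2) | ~p3) & ~(~p2 -> p1)   (eliminate ->)
≡ (~(~p3 | p2) | ~p3) & ~(~~p2 | p1)   (eliminate ->)
≡ ((~~p3 & ~p2) | ~p3) & ~(~~p2 | p1)   (De Morgan)
≡ ((p3 & ~p2) | ~p3) & ~(~~p2 | p1)   (double negation)
≡ ((p3 & ~p2) | ~p3) & ~~~p2 & ~p1   (De Morgan)
≡ ((p3 & ~p2) | ~p3) & ~p2 & ~p1   (double negation)
≡ (p3 | ~p3) & (~p2 | ~p3) & ~p2 & ~p1   (distribute | over &)
≡ ~p2 & ~p1   (simplify)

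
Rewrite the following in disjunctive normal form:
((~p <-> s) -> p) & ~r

(~p & ~s & ~r) | (p & ~r)

((~p <-> s) -> p) & ~r
= (~(~p <-> s) | p) & ~r   [eliminate ->]
= (~((~p -> s) & (s -> ~p)) | p) & ~r   [eliminate <->]
= (~((~~p | s) & (s -> ~p)) | p) & ~r   [eliminate ->]
= (~((~~p | s) & (~s | ~p)) | p) & ~r   [eliminate ->]
= (~(~~p | s) | ~(~s | ~p) | p) & ~r   [De Morgan]
= ((~~~p & ~s) | ~(~s | ~p) | p) & ~r   [De Morgan]
= ((~p & ~s) | ~(~s | ~p) | p) & ~r   [double negation]
= ((~p & ~s) | (~~s & ~~p) | p) & ~r   [De Morgan]
= ((~p & ~s) | (s & ~~p) | p) & ~r   [double negation]
= ((~p & ~s) | (s & p) | p) & ~r   [double negation]
= (~p & ~s & ~r) | (s & p & ~r) | (p & ~r)   [distribute & over |]
= (~p & ~s & ~r) | (p & ~r)   [simplify]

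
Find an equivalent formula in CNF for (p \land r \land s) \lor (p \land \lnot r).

p \land (s \lor \lnot r)

(p \land r \land s) \lor (p \land \lnot r)
≡ (p \lor p) \land (p \lor \lnot r) \land (r \lor p) \land (r \lor \lnot r) \land (s \lor p) \land (s \lor \lnot r)
≡ p \land (s \lor \lnot r)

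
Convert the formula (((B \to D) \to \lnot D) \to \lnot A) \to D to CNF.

A \lor D

(((B \to D) \to \lnot D) \to \lnot A) \to D
⇔ \lnot (((B \to D) \to \lnot D) \to \lnot A) \lor D   [eliminate \to]
⇔ \lnot (\lnot ((B \to D) \to \lnot D) \lor \lnot A) \lor D   [eliminate \to]
⇔ \lnot (\lnot (\lnot (B \to D) \lor \lnot D) \lor \lnot A) \lor D   [eliminate \to]
⇔ \lnot (\lnot (\lnot (\lnot B \lor D) \lor \lnot D) \lor \lnot A) \lor D   [eliminate \to]
⇔ (\lnot \lnot (\lnot (\lnot B \lor D) \lor \lnot D) \land \lnot \lnot A) \lor D   [De Morgan]
⇔ ((\lnot (\lnot B \lor D) \lor \lnot D) \land \lnot \lnot A) \lor D   [double negation]
⇔ (((\lnot \lnot B \land \lnot D) \lor \lnot D) \land \lnot \lnot A) \lor D   [De Morgan]
⇔ (((B \land \lnot D) \lor \lnot D) \land \lnot \lnot A) \lor D   [double negation]
⇔ (((B \land \lnot D) \lor \lnot D) \land A) \lor D   [double negation]
⇔ (B \lor \lnot D \lor D) \land (\lnot D \lor \lnot D \lor D) \land (A \lor D)   [distribute \lor over \land]
⇔ A \lor D   [simplify]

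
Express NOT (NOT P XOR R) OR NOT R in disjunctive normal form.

(R AND NOT P) OR NOT R

NOT (NOT P XOR R) OR NOT R
≡ NOT ((NOT P AND NOT R) OR (NOT NOT P AND R)) OR NOT R   — expand XOR
≡ (NOT (NOT P AND NOT R) AND NOT (NOT NOT P AND R)) OR NOT R   — De Morgan
≡ ((NOT NOT P OR NOT NOT R) AND NOT (NOT NOT P AND R)) OR NOT R   — De Morgan
≡ ((P OR NOT NOT R) AND NOT (NOT NOT P AND R)) OR NOT R   — double negation
≡ ((P OR R) AND NOT (NOT NOT P AND R)) OR NOT R   — double negation
≡ ((P OR R) AND (NOT NOT NOT P OR NOT R)) OR NOT R   — De Morgan
≡ ((P OR R) AND (NOT P OR NOT R)) OR NOT R   — double negation
≡ (P AND NOT P) OR (P AND NOT R) OR (R AND NOT P) OR (R AND NOT R) OR NOT R   — distribute AND over OR
≡ (R AND NOT P) OR NOT R   — simplify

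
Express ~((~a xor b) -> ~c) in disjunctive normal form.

~((~a xor b) -> ~c)
⇔ ~(~(~a xor b) | ~c)   — eliminate ->
⇔ ~(~((~a & ~b) | (~~a & b)) | ~c)   — expand xor
⇔ ~~((~a & ~b) | (~~a & b)) & ~~c   — De Morgan
⇔ ((~a & ~b) | (~~a & b)) & ~~c   — double negation
⇔ ((~a & ~b) | (a & b)) & ~~c   — double negation
⇔ ((~a & ~b) | (a & b)) & c   — double negation
⇔ (~a & ~b & c) | (a & b & c)   — distribute & over |

(~a & ~b & c) | (a & b & c)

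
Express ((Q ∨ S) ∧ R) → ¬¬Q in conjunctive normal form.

¬S ∨ ¬R ∨ Q

((Q ∨ S) ∧ R) → ¬¬Q
⇔ ¬((Q ∨ S) ∧ R) ∨ ¬¬Q   [eliminate →]
⇔ ¬(Q ∨ S) ∨ ¬R ∨ ¬¬Q   [De Morgan]
⇔ (¬Q ∧ ¬S) ∨ ¬R ∨ ¬¬Q   [De Morgan]
⇔ (¬Q ∧ ¬S) ∨ ¬R ∨ Q   [double negation]
⇔ (¬Q ∨ ¬R ∨ Q) ∧ (¬S ∨ ¬R ∨ Q)   [distribute ∨ over ∧]
⇔ ¬S ∨ ¬R ∨ Q   [simplify]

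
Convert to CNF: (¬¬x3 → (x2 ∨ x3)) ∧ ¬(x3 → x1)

(¬¬x3 → (x2 ∨ x3)) ∧ ¬(x3 → x1)
⇔ (¬¬¬x3 ∨ x2 ∨ x3) ∧ ¬(x3 → x1)   [eliminate →]
⇔ (¬¬¬x3 ∨ x2 ∨ x3) ∧ ¬(¬x3 ∨ x1)   [eliminate →]
⇔ (¬x3 ∨ x2 ∨ x3) ∧ ¬(¬x3 ∨ x1)   [double negation]
⇔ (¬x3 ∨ x2 ∨ x3) ∧ ¬¬x3 ∧ ¬x1   [De Morgan]
⇔ (¬x3 ∨ x2 ∨ x3) ∧ x3 ∧ ¬x1   [double negation]
⇔ x3 ∧ ¬x1   [simplify]

x3 ∧ ¬x1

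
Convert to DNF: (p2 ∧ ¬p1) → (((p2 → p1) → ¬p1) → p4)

(p2 ∧ ¬p1) → (((p2 → p1) → ¬p1) → p4)
≡ ¬(p2 ∧ ¬p1) ∨ (((p2 → p1) → ¬p1) → p4)   [eliminate →]
≡ ¬(p2 ∧ ¬p1) ∨ ¬((p2 → p1) → ¬p1) ∨ p4   [eliminate →]
≡ ¬(p2 ∧ ¬p1) ∨ ¬(¬(p2 → p1) ∨ ¬p1) ∨ p4   [eliminate →]
≡ ¬(p2 ∧ ¬p1) ∨ ¬(¬(¬p2 ∨ p1) ∨ ¬p1) ∨ p4   [eliminate →]
≡ ¬p2 ∨ ¬¬p1 ∨ ¬(¬(¬p2 ∨ p1) ∨ ¬p1) ∨ p4   [De Morgan]
≡ ¬p2 ∨ p1 ∨ ¬(¬(¬p2 ∨ p1) ∨ ¬p1) ∨ p4   [double negation]
≡ ¬p2 ∨ p1 ∨ (¬¬(¬p2 ∨ p1) ∧ ¬¬p1) ∨ p4   [De Morgan]
≡ ¬p2 ∨ p1 ∨ ((¬p2 ∨ p1) ∧ ¬¬p1) ∨ p4   [double negation]
≡ ¬p2 ∨ p1 ∨ ((¬p2 ∨ p1) ∧ p1) ∨ p4   [double negation]
≡ ¬p2 ∨ p1 ∨ (¬p2 ∧ p1) ∨ (p1 ∧ p1) ∨ p4   [distribute ∧ over ∨]
≡ ¬p2 ∨ p1 ∨ p4   [simplify]

¬p2 ∨ p1 ∨ p4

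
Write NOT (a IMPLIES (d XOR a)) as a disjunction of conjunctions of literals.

NOT (a IMPLIES (d XOR a))
⇔ NOT (NOT a OR (d XOR a))   [eliminate IMPLIES]
⇔ NOT (NOT a OR (d AND NOT a) OR (NOT d AND a))   [expand XOR]
⇔ NOT NOT a AND NOT (d AND NOT a) AND NOT (NOT d AND a)   [De Morgan]
⇔ a AND NOT (d AND NOT a) AND NOT (NOT d AND a)   [double negation]
⇔ a AND (NOT d OR NOT NOT a) AND NOT (NOT d AND a)   [De Morgan]
⇔ a AND (NOT d OR a) AND NOT (NOT d AND a)   [double negation]
⇔ a AND (NOT d OR a) AND (NOT NOT d OR NOT a)   [De Morgan]
⇔ a AND (NOT d OR a) AND (d OR NOT a)   [double negation]
⇔ (a AND NOT d AND d) OR (a AND NOT d AND NOT a) OR (a AND a AND d) OR (a AND a AND NOT a)   [distribute AND over OR]
⇔ a AND d   [simplify]

a AND d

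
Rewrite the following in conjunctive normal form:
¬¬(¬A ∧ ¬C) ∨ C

¬A ∨ C

¬¬(¬A ∧ ¬C) ∨ C
≡ ¬A ∧ ¬C ∨ C   [double negation]
≡ (¬A ∨ C) ∧ (¬C ∨ C)   [distribute ∨ over ∧]
≡ ¬A ∨ C   [simplify]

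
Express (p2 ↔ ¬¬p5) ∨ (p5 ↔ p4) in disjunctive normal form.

(¬p2 ∧ ¬p5) ∨ (p5 ∧ p2) ∨ (¬p5 ∧ ¬p4) ∨ (p4 ∧ p5)

(p2 ↔ ¬¬p5) ∨ (p5 ↔ p4)
≡ ((p2 → ¬¬p5) ∧ (¬¬p5 → p2)) ∨ (p5 ↔ p4)
≡ ((¬p2 ∨ ¬¬p5) ∧ (¬¬p5 → p2)) ∨ (p5 ↔ p4)
≡ ((¬p2 ∨ ¬¬p5) ∧ (¬¬¬p5 ∨ p2)) ∨ (p5 ↔ p4)
≡ ((¬p2 ∨ ¬¬p5) ∧ (¬¬¬p5 ∨ p2)) ∨ ((p5 → p4) ∧ (p4 → p5))
≡ ((¬p2 ∨ ¬¬p5) ∧ (¬¬¬p5 ∨ p2)) ∨ ((¬p5 ∨ p4) ∧ (p4 → p5))
≡ ((¬p2 ∨ ¬¬p5) ∧ (¬¬¬p5 ∨ p2)) ∨ ((¬p5 ∨ p4) ∧ (¬p4 ∨ p5))
≡ ((¬p2 ∨ p5) ∧ (¬¬¬p5 ∨ p2)) ∨ ((¬p5 ∨ p4) ∧ (¬p4 ∨ p5))
≡ ((¬p2 ∨ p5) ∧ (¬p5 ∨ p2)) ∨ ((¬p5 ∨ p4) ∧ (¬p4 ∨ p5))
≡ (¬p2 ∧ ¬p5) ∨ (¬p2 ∧ p2) ∨ (p5 ∧ ¬p5) ∨ (p5 ∧ p2) ∨ (¬p5 ∧ ¬p4) ∨ (¬p5 ∧ p5) ∨ (p4 ∧ ¬p4) ∨ (p4 ∧ p5)
≡ (¬p2 ∧ ¬p5) ∨ (p5 ∧ p2) ∨ (¬p5 ∧ ¬p4) ∨ (p4 ∧ p5)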